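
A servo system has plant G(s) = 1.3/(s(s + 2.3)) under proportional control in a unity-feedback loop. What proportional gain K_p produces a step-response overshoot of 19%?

K_p = 4.66

From %OS = 100·exp(−πζ/√(1−ζ²)) = 19%, ζ = −ln(0.19)/√(π²+ln²(0.19)) = 0.4673.
Characteristic equation s² + 2.3s + 1.3K_p = 0 gives ζ = 2.3/(2√(1.3K_p)).
Setting ζ = 0.4673: √(1.3K_p) = 2.3/(2·0.4673) = 2.461, so K_p = 6.055/1.3 = 4.66.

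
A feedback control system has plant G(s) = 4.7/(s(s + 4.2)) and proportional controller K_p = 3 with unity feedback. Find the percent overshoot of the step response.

12%

Closed-loop characteristic equation: s² + 4.2s + 14.1 = 0, so ω_n = 3.755 rad/s and ζ = 4.2/(2·3.755) = 0.5593.
%OS = 100·exp(−πζ/√(1−ζ²)) = 100·exp(−π·0.5593/√0.6872) = 12%.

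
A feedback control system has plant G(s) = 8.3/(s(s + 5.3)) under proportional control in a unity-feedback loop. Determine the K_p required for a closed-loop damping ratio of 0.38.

K_p = 5.86

Closed-loop characteristic equation: s² + 5.3s + K_p·8.3 = 0.
So ω_n = √(8.3K_p) and 2ζω_n = 5.3, giving ζ = 5.3/(2√(8.3K_p)).
Setting ζ = 0.38: √(8.3K_p) = 5.3/(2·0.38) = 6.974, so K_p = 48.63/8.3 = 5.86.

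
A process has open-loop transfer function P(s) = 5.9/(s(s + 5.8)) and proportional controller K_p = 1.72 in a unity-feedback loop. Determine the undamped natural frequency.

ω_n = 3.19 rad/s

With unity feedback the closed-loop characteristic equation is s² + 5.8s + 1.72·5.9 = s² + 5.8s + 10.15 = 0.
Matching s² + 2ζω_n s + ω_n²: ω_n = √10.15 = 3.186 rad/s and 2ζω_n = 5.8, so ζ = 5.8/(2·3.186) = 0.91.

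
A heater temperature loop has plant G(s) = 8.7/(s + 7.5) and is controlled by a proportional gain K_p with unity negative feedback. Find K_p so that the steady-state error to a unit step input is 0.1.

K_p = 7.76

Steady-state error for a unit step on this type-0 loop is 1/(1 + K_p·G(0)).
G(0) = 1.16. Require 1/(1 + K_p·1.16) = 0.1, so 1 + 1.16·K_p = 10.
K_p = (10 − 1)/1.16 = 7.76.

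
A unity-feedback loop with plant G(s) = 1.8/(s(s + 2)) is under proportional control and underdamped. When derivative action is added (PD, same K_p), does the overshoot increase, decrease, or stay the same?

The derivative term adds K·K_d to the s-coefficient of the characteristic equation, raising 2ζω_n while ω_n is unchanged; ζ increases, so overshoot decreases.

decrease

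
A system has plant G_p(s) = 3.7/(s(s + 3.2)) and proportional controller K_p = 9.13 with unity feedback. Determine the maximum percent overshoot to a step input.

40.7%

The closed-loop denominator s² + 3.2s + 33.78 gives ω_n = √33.78 = 5.812 and ζ = 3.2/(2ω_n) = 0.2753.
%OS = 100·exp(−πζ/√(1−ζ²)) = 100·exp(−π·0.2753/√0.9242) = 40.7%.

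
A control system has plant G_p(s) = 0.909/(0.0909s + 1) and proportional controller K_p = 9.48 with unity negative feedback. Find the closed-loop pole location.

s = -105.8

Closed loop: T(s) = K_p·G_p/(1+K_p·G_p) = 8.617/(0.0909s + 1 + 8.617), with pole at s = −(1 + 8.617)/0.0909 = −105.8.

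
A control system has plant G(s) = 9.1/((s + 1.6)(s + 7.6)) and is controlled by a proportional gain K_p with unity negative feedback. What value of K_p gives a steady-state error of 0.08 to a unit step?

For a type-0 loop with proportional control, e_ss = 1/(1 + K_p·G(0)).
G(0) = 0.7484. Require 1/(1 + K_p·0.7484) = 0.08, so 1 + 0.7484·K_p = 12.5.
K_p = (12.5 − 1)/0.7484 = 15.4.

K_p = 15.4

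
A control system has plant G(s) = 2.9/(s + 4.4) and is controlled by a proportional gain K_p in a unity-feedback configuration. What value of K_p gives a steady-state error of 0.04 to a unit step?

For a type-0 loop with proportional control, e_ss = 1/(1 + K_p·G(0)).
G(0) = 0.6591. Require 1/(1 + K_p·0.6591) = 0.04, so 1 + 0.6591·K_p = 25.
K_p = (25 − 1)/0.6591 = 36.4.

K_p = 36.4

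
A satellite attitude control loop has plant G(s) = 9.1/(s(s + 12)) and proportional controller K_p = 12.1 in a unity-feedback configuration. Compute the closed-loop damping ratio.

ζ = 0.572

The closed-loop denominator is s(s+12) + 12.1·9.1 = s² + 12s + 110.1.
Matching s² + 2ζω_n s + ω_n²: ω_n = √110.1 = 10.49 rad/s and 2ζω_n = 12, so ζ = 12/(2·10.49) = 0.572.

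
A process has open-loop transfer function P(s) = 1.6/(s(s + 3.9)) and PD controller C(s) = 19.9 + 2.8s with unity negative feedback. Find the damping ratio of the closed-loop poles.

ζ = 0.743

Forward path: (19.9 + 2.8s)·1.6/(s(s+3.9)). The closed-loop characteristic equation is s² + (3.9 + 1.6·2.8)s + 1.6·19.9 = 0.
That is s² + 8.38s + 31.84 = 0, so ω_n = 5.643 rad/s and ζ = 8.38/(2·5.643) = 0.7426.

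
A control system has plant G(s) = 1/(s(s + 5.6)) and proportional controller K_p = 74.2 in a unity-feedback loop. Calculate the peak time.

T_p = 0.386 s

Closed-loop characteristic equation: s² + 5.6s + 74.2 = 0, so ω_n = 8.614 rad/s and ζ = 5.6/(2·8.614) = 0.3251.
Damped frequency ω_d = ω_n√(1−ζ²) = 8.146 rad/s, so peak time T_p = π/ω_d = 0.386 s.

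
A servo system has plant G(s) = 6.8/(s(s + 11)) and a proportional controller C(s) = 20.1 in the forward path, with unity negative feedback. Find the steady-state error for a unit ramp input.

The loop has one pole at the origin (type 1). Velocity error constant K_v = lim_{s→0} s·C(s)G(s) = 20.1·6.8/11 = 12.43.
Steady-state error to a unit ramp: e_ss = 1/K_v = 0.0805.

0.0805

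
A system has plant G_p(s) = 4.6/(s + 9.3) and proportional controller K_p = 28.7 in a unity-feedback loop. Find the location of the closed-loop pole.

s = -141.3

Closed-loop transfer function: T(s) = K_p·G_p(s)/(1 + K_p·G_p(s)) = 132/(s + 9.3 + 132) = 132/(s + 141.3).
The closed-loop pole is at s = −141.3.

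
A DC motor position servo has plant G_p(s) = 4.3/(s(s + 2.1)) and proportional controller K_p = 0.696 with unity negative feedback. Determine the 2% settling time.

T_s ≈ 3.81 s

From 1 + K_pG_p(s) = 0: s² + 2.1s + 2.993 = 0 ⇒ ω_n = 1.73, ζ = 0.6069.
2% settling time T_s ≈ 4/(ζω_n) = 4/1.05 = 3.81 s.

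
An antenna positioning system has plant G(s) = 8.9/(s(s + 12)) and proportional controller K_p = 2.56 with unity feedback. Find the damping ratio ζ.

The closed-loop denominator is s(s+12) + 2.56·8.9 = s² + 12s + 22.78.
Matching s² + 2ζω_n s + ω_n²: ω_n = √22.78 = 4.773 rad/s and 2ζω_n = 12, so ζ = 12/(2·4.773) = 1.26.

ζ = 1.26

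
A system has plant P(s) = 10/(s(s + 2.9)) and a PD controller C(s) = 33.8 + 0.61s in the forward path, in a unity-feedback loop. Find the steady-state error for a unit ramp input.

0.00858

The loop has one pole at the origin (type 1). Velocity error constant K_v = lim_{s→0} s·C(s)P(s) = 33.8·10/2.9 = 116.6.
Steady-state error to a unit ramp: e_ss = 1/K_v = 0.00858.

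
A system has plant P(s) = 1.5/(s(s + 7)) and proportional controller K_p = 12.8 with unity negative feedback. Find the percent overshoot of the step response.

1.54%

The closed-loop denominator s² + 7s + 19.2 gives ω_n = √19.2 = 4.382 and ζ = 7/(2ω_n) = 0.7988.
%OS = 100·exp(−πζ/√(1−ζ²)) = 100·exp(−π·0.7988/√0.362) = 1.54%.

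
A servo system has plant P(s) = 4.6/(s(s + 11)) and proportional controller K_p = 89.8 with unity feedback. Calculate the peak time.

T_p = 0.161 s

Closed-loop characteristic equation: s² + 11s + 413.1 = 0, so ω_n = 20.32 rad/s and ζ = 11/(2·20.32) = 0.2706.
Damped frequency ω_d = ω_n√(1−ζ²) = 19.57 rad/s, so peak time T_p = π/ω_d = 0.161 s.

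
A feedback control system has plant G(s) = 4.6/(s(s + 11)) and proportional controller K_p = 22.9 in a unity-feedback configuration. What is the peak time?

T_p = 0.363 s

The closed-loop denominator s² + 11s + 105.3 gives ω_n = √105.3 = 10.26 and ζ = 11/(2ω_n) = 0.5359.
Damped frequency ω_d = ω_n√(1−ζ²) = 8.665 rad/s, so peak time T_p = π/ω_d = 0.363 s.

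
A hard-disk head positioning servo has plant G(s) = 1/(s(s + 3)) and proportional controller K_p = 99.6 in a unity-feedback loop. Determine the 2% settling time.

Closed-loop characteristic equation: s² + 3s + 99.6 = 0, so ω_n = 9.98 rad/s and ζ = 3/(2·9.98) = 0.1503.
2% settling time T_s ≈ 4/(ζω_n) = 4/1.5 = 2.67 s.

T_s ≈ 2.67 s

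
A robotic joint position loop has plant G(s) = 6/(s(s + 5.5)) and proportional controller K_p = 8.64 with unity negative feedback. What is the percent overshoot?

27.3%

The closed-loop denominator s² + 5.5s + 51.84 gives ω_n = √51.84 = 7.2 and ζ = 5.5/(2ω_n) = 0.3819.
%OS = 100·exp(−πζ/√(1−ζ²)) = 100·exp(−π·0.3819/√0.8541) = 27.3%.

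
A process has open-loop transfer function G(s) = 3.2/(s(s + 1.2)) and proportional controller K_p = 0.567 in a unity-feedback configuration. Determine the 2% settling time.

From 1 + K_pG(s) = 0: s² + 1.2s + 1.814 = 0 ⇒ ω_n = 1.347, ζ = 0.4454.
2% settling time T_s ≈ 4/(ζω_n) = 4/0.6 = 6.67 s.

T_s ≈ 6.67 s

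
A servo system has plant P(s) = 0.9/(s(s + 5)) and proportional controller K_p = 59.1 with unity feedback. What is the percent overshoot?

31.8%

From 1 + K_pP(s) = 0: s² + 5s + 53.19 = 0 ⇒ ω_n = 7.293, ζ = 0.3428.
%OS = 100·exp(−πζ/√(1−ζ²)) = 100·exp(−π·0.3428/√0.8825) = 31.8%.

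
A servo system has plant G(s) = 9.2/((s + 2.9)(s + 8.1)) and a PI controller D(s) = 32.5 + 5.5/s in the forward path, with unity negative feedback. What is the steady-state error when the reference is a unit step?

The open loop D(s)G(s) has a pole at the origin (type 1), so the static position error constant is infinite and e_ss = 1/(1+∞) = 0.

0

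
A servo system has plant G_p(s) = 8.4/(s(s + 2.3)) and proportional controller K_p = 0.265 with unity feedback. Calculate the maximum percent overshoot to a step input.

2.24%

The closed-loop denominator s² + 2.3s + 2.226 gives ω_n = √2.226 = 1.492 and ζ = 2.3/(2ω_n) = 0.7708.
%OS = 100·exp(−πζ/√(1−ζ²)) = 100·exp(−π·0.7708/√0.4059) = 2.24%.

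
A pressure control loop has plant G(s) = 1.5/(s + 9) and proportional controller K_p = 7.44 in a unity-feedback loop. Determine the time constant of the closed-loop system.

Closed-loop transfer function: T(s) = K_p·G(s)/(1 + K_p·G(s)) = 11.16/(s + 9 + 11.16) = 11.16/(s + 20.16).
Time constant τ = 1/20.16 = 0.0496 s.

τ = 0.0496 s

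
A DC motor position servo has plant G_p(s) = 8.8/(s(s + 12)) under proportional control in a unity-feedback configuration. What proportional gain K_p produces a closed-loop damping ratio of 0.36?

K_p = 31.6

Closed-loop characteristic equation: s² + 12s + K_p·8.8 = 0.
So ω_n = √(8.8K_p) and 2ζω_n = 12, giving ζ = 12/(2√(8.8K_p)).
Setting ζ = 0.36: √(8.8K_p) = 12/(2·0.36) = 16.67, so K_p = 277.8/8.8 = 31.6.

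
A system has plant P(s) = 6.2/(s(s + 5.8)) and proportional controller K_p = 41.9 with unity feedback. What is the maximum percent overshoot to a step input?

56.3%

Closed-loop characteristic equation: s² + 5.8s + 259.8 = 0, so ω_n = 16.12 rad/s and ζ = 5.8/(2·16.12) = 0.1799.
%OS = 100·exp(−πζ/√(1−ζ²)) = 100·exp(−π·0.1799/√0.9676) = 56.3%.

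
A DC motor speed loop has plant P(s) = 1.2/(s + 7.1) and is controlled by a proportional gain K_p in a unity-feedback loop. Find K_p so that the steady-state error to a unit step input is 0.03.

K_p = 191

Steady-state error for a unit step on this type-0 loop is 1/(1 + K_p·P(0)).
P(0) = 0.169. Require 1/(1 + K_p·0.169) = 0.03, so 1 + 0.169·K_p = 33.33.
K_p = (33.33 − 1)/0.169 = 191.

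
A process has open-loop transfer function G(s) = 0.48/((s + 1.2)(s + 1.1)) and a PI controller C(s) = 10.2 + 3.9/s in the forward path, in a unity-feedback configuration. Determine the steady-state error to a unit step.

0

The open loop C(s)G(s) has a pole at the origin (type 1), so the static position error constant is infinite and e_ss = 1/(1+∞) = 0.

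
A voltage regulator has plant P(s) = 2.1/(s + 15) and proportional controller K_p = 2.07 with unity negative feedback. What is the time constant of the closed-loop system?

Closed-loop transfer function: T(s) = K_p·P(s)/(1 + K_p·P(s)) = 4.347/(s + 15 + 4.347) = 4.347/(s + 19.35).
Time constant τ = 1/19.35 = 0.0517 s.

τ = 0.0517 s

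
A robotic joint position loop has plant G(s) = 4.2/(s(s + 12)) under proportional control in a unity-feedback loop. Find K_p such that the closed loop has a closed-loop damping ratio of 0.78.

K_p = 14.1

Closed-loop characteristic equation: s² + 12s + K_p·4.2 = 0.
So ω_n = √(4.2K_p) and 2ζω_n = 12, giving ζ = 12/(2√(4.2K_p)).
Setting ζ = 0.78: √(4.2K_p) = 12/(2·0.78) = 7.692, so K_p = 59.17/4.2 = 14.1.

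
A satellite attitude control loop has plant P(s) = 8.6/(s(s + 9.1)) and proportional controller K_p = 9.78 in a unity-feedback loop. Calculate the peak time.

Closed-loop characteristic equation: s² + 9.1s + 84.11 = 0, so ω_n = 9.171 rad/s and ζ = 9.1/(2·9.171) = 0.4961.
Damped frequency ω_d = ω_n√(1−ζ²) = 7.963 rad/s, so peak time T_p = π/ω_d = 0.395 s.

T_p = 0.395 s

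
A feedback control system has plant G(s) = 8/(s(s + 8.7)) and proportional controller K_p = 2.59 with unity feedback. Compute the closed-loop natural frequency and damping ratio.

ω_n = 4.55 rad/s, ζ = 0.956

The closed-loop denominator is s(s+8.7) + 2.59·8 = s² + 8.7s + 20.72.
Matching s² + 2ζω_n s + ω_n²: ω_n = √20.72 = 4.552 rad/s and 2ζω_n = 8.7, so ζ = 8.7/(2·4.552) = 0.956.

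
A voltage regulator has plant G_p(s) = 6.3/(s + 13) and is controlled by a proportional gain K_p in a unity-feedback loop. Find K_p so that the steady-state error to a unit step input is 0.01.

For a type-0 loop with proportional control, e_ss = 1/(1 + K_p·G_p(0)).
G_p(0) = 0.4846. Require 1/(1 + K_p·0.4846) = 0.01, so 1 + 0.4846·K_p = 100.
K_p = (100 − 1)/0.4846 = 204.

K_p = 204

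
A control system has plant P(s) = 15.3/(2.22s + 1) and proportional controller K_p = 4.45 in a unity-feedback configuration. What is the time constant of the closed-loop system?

Closed loop: T(s) = K_p·P/(1+K_p·P) = 68.09/(2.22s + 1 + 68.09), with pole at s = −(1 + 68.09)/2.22 = −31.12.
Closed-loop time constant τ = 1/31.12 = 0.0321 s.

τ = 0.0321 s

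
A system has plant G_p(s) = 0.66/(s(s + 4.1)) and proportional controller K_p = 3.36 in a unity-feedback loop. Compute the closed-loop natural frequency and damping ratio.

The closed-loop denominator is s(s+4.1) + 3.36·0.66 = s² + 4.1s + 2.218.
So ω_n² = 2.218 ⇒ ω_n = 1.489 rad/s, and ζ = 4.1/(2ω_n) = 1.38.

ω_n = 1.49 rad/s, ζ = 1.38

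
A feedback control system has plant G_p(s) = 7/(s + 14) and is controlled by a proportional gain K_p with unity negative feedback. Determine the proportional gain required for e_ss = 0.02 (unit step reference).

K_p = 98

For a type-0 loop with proportional control, e_ss = 1/(1 + K_p·G_p(0)).
G_p(0) = 0.5. Require 1/(1 + K_p·0.5) = 0.02, so 1 + 0.5·K_p = 50.
K_p = (50 − 1)/0.5 = 98.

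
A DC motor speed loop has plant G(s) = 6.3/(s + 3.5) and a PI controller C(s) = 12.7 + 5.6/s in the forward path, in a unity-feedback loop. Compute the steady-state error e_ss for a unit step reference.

0

The open loop C(s)G(s) has a pole at the origin (type 1), so the static position error constant is infinite and e_ss = 1/(1+∞) = 0.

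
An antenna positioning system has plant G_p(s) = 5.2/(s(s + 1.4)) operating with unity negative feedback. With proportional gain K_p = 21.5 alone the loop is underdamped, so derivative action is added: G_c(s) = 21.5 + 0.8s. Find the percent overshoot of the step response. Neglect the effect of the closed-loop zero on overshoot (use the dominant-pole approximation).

Forward path: (21.5 + 0.8s)·5.2/(s(s+1.4)). The closed-loop characteristic equation is s² + (1.4 + 5.2·0.8)s + 5.2·21.5 = 0.
That is s² + 5.56s + 111.8 = 0, so ω_n = 10.57 rad/s and ζ = 5.56/(2·10.57) = 0.2629.
%OS = 100·exp(−πζ/√(1−ζ²)) = 42.5%.

42.5%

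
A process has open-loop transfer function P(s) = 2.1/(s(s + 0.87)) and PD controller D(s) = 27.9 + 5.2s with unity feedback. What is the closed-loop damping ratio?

ζ = 0.77

Forward path: (27.9 + 5.2s)·2.1/(s(s+0.87)). The closed-loop characteristic equation is s² + (0.87 + 2.1·5.2)s + 2.1·27.9 = 0.
That is s² + 11.79s + 58.59 = 0, so ω_n = 7.654 rad/s and ζ = 11.79/(2·7.654) = 0.7701.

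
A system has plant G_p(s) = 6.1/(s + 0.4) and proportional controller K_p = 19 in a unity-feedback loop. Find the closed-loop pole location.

s = -116.3

Closed-loop transfer function: T(s) = K_p·G_p(s)/(1 + K_p·G_p(s)) = 115.9/(s + 0.4 + 115.9) = 115.9/(s + 116.3).
The closed-loop pole is at s = −116.3.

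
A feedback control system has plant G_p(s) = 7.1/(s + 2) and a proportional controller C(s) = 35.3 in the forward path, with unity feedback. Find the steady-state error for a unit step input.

0.00792

The loop is type 0. Static position error constant K_pos = C(0)·G_p(0) = 35.3·3.55 = 125.3.
Steady-state error to a unit step: e_ss = 1/(1+K_pos) = 1/126.3 = 0.00792.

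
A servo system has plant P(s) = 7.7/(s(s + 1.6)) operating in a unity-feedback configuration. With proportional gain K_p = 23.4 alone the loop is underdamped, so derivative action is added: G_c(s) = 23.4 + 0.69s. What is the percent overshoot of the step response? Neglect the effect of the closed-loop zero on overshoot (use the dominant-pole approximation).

Forward path: (23.4 + 0.69s)·7.7/(s(s+1.6)). The closed-loop characteristic equation is s² + (1.6 + 7.7·0.69)s + 7.7·23.4 = 0.
That is s² + 6.913s + 180.2 = 0, so ω_n = 13.42 rad/s and ζ = 6.913/(2·13.42) = 0.2575.
%OS = 100·exp(−πζ/√(1−ζ²)) = 43.3%.

43.3%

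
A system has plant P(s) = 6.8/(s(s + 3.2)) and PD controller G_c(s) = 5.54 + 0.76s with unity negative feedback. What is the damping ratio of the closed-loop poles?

Forward path: (5.54 + 0.76s)·6.8/(s(s+3.2)). The closed-loop characteristic equation is s² + (3.2 + 6.8·0.76)s + 6.8·5.54 = 0.
That is s² + 8.368s + 37.67 = 0, so ω_n = 6.138 rad/s and ζ = 8.368/(2·6.138) = 0.6817.

ζ = 0.682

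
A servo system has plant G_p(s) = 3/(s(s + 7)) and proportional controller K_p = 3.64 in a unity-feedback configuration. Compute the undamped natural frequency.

ω_n = 3.3 rad/s

With unity feedback the closed-loop characteristic equation is s² + 7s + 3.64·3 = s² + 7s + 10.92 = 0.
Matching s² + 2ζω_n s + ω_n²: ω_n = √10.92 = 3.305 rad/s and 2ζω_n = 7, so ζ = 7/(2·3.305) = 1.06.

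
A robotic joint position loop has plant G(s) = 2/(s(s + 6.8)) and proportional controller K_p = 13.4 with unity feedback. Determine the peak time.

T_p = 0.805 s

The closed-loop denominator s² + 6.8s + 26.8 gives ω_n = √26.8 = 5.177 and ζ = 6.8/(2ω_n) = 0.6568.
Damped frequency ω_d = ω_n√(1−ζ²) = 3.904 rad/s, so peak time T_p = π/ω_d = 0.805 s.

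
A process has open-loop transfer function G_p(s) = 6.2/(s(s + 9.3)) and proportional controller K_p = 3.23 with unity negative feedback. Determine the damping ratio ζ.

ζ = 1.04

The closed-loop denominator is s(s+9.3) + 3.23·6.2 = s² + 9.3s + 20.03.
So ω_n² = 20.03 ⇒ ω_n = 4.475 rad/s, and ζ = 9.3/(2ω_n) = 1.04.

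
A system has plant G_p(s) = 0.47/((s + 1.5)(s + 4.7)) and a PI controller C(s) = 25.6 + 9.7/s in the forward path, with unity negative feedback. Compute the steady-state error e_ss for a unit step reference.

The open loop C(s)G_p(s) has a pole at the origin (type 1), so the static position error constant is infinite and e_ss = 1/(1+∞) = 0.

0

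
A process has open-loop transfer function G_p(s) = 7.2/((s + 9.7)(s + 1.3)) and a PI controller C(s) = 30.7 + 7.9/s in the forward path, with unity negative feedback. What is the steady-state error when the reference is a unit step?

0

The open loop C(s)G_p(s) has a pole at the origin (type 1), so the static position error constant is infinite and e_ss = 1/(1+∞) = 0.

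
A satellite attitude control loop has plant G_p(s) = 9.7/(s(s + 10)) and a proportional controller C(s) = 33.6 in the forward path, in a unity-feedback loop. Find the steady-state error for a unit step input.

The open loop C(s)G_p(s) has a pole at the origin (type 1), so the static position error constant is infinite and e_ss = 1/(1+∞) = 0.

0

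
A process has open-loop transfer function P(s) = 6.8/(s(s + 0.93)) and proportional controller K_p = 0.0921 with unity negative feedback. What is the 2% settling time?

From 1 + K_pP(s) = 0: s² + 0.93s + 0.6263 = 0 ⇒ ω_n = 0.7914, ζ = 0.5876.
2% settling time T_s ≈ 4/(ζω_n) = 4/0.465 = 8.6 s.

T_s ≈ 8.6 s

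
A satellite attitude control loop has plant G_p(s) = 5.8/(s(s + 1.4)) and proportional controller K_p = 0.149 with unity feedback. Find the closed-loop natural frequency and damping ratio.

The closed-loop denominator is s(s+1.4) + 0.149·5.8 = s² + 1.4s + 0.8642.
So ω_n² = 0.8642 ⇒ ω_n = 0.9296 rad/s, and ζ = 1.4/(2ω_n) = 0.753.

ω_n = 0.93 rad/s, ζ = 0.753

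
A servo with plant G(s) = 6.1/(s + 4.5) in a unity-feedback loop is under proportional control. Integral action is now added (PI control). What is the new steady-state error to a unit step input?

0

Adding integral action puts a pole at s = 0 in the forward path, raising the system type to 1; a type-1 loop has zero steady-state error to a step.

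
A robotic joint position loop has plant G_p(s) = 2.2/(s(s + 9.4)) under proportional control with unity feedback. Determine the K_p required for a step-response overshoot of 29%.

From %OS = 100·exp(−πζ/√(1−ζ²)) = 29%, ζ = −ln(0.29)/√(π²+ln²(0.29)) = 0.3666.
Characteristic equation s² + 9.4s + 2.2K_p = 0 gives ζ = 9.4/(2√(2.2K_p)).
Setting ζ = 0.3666: √(2.2K_p) = 9.4/(2·0.3666) = 12.82, so K_p = 164.4/2.2 = 74.7.

K_p = 74.7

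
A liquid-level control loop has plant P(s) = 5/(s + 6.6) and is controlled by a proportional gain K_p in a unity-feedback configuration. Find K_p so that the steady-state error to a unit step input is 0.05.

K_p = 25.1

The loop is type 0, so e_ss(step) = 1/(1 + K_pos) with K_pos = K_p·P(0).
P(0) = 0.7576. Require 1/(1 + K_p·0.7576) = 0.05, so 1 + 0.7576·K_p = 20.
K_p = (20 − 1)/0.7576 = 25.1.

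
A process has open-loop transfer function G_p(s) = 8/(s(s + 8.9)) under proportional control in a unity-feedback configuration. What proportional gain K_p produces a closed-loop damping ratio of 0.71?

K_p = 4.91

Closed-loop characteristic equation: s² + 8.9s + K_p·8 = 0.
So ω_n = √(8K_p) and 2ζω_n = 8.9, giving ζ = 8.9/(2√(8K_p)).
Setting ζ = 0.71: √(8K_p) = 8.9/(2·0.71) = 6.268, so K_p = 39.28/8 = 4.91.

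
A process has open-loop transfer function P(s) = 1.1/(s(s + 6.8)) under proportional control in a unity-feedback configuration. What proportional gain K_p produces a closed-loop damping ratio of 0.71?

Closed-loop characteristic equation: s² + 6.8s + K_p·1.1 = 0.
So ω_n = √(1.1K_p) and 2ζω_n = 6.8, giving ζ = 6.8/(2√(1.1K_p)).
Setting ζ = 0.71: √(1.1K_p) = 6.8/(2·0.71) = 4.789, so K_p = 22.93/1.1 = 20.8.

K_p = 20.8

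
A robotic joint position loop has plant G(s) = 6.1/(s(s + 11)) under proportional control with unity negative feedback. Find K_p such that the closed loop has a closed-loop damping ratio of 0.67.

Closed-loop characteristic equation: s² + 11s + K_p·6.1 = 0.
So ω_n = √(6.1K_p) and 2ζω_n = 11, giving ζ = 11/(2√(6.1K_p)).
Setting ζ = 0.67: √(6.1K_p) = 11/(2·0.67) = 8.209, so K_p = 67.39/6.1 = 11.

K_p = 11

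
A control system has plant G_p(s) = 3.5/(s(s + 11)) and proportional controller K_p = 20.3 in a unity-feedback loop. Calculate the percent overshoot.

From 1 + K_pG_p(s) = 0: s² + 11s + 71.05 = 0 ⇒ ω_n = 8.429, ζ = 0.6525.
%OS = 100·exp(−πζ/√(1−ζ²)) = 100·exp(−π·0.6525/√0.5742) = 6.69%.

6.69%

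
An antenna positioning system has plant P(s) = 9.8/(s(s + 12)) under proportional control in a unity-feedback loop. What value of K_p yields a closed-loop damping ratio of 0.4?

K_p = 23

Closed-loop characteristic equation: s² + 12s + K_p·9.8 = 0.
So ω_n = √(9.8K_p) and 2ζω_n = 12, giving ζ = 12/(2√(9.8K_p)).
Setting ζ = 0.4: √(9.8K_p) = 12/(2·0.4) = 15, so K_p = 225/9.8 = 23.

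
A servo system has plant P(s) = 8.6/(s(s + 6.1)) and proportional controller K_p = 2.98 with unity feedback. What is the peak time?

Closed-loop characteristic equation: s² + 6.1s + 25.63 = 0, so ω_n = 5.062 rad/s and ζ = 6.1/(2·5.062) = 0.6025.
Damped frequency ω_d = ω_n√(1−ζ²) = 4.04 rad/s, so peak time T_p = π/ω_d = 0.778 s.

T_p = 0.778 s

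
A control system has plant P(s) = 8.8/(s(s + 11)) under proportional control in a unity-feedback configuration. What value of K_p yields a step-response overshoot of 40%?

K_p = 43.8

From %OS = 100·exp(−πζ/√(1−ζ²)) = 40%, ζ = −ln(0.4)/√(π²+ln²(0.4)) = 0.28.
Characteristic equation s² + 11s + 8.8K_p = 0 gives ζ = 11/(2√(8.8K_p)).
Setting ζ = 0.28: √(8.8K_p) = 11/(2·0.28) = 19.64, so K_p = 385.8/8.8 = 43.8.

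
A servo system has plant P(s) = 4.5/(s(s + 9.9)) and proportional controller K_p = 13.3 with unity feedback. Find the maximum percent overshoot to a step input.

7.31%

Closed-loop characteristic equation: s² + 9.9s + 59.85 = 0, so ω_n = 7.736 rad/s and ζ = 9.9/(2·7.736) = 0.6398.
%OS = 100·exp(−πζ/√(1−ζ²)) = 100·exp(−π·0.6398/√0.5906) = 7.31%.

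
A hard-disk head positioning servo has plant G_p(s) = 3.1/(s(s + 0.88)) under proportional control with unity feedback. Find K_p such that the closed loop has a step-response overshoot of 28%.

From %OS = 100·exp(−πζ/√(1−ζ²)) = 28%, ζ = −ln(0.28)/√(π²+ln²(0.28)) = 0.3755.
Characteristic equation s² + 0.88s + 3.1K_p = 0 gives ζ = 0.88/(2√(3.1K_p)).
Setting ζ = 0.3755: √(3.1K_p) = 0.88/(2·0.3755) = 1.172, so K_p = 1.373/3.1 = 0.443.

K_p = 0.443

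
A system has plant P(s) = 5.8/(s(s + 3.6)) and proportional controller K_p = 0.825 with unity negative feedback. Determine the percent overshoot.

1.06%

From 1 + K_pP(s) = 0: s² + 3.6s + 4.785 = 0 ⇒ ω_n = 2.187, ζ = 0.8229.
%OS = 100·exp(−πζ/√(1−ζ²)) = 100·exp(−π·0.8229/√0.3229) = 1.06%.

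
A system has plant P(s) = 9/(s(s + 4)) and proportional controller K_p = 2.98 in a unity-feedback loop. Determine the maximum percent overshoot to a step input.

26.8%

From 1 + K_pP(s) = 0: s² + 4s + 26.82 = 0 ⇒ ω_n = 5.179, ζ = 0.3862.
%OS = 100·exp(−πζ/√(1−ζ²)) = 100·exp(−π·0.3862/√0.8509) = 26.8%.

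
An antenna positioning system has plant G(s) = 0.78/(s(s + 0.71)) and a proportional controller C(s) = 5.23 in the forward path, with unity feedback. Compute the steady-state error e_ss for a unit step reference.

The open loop C(s)G(s) has a pole at the origin (type 1), so the static position error constant is infinite and e_ss = 1/(1+∞) = 0.

0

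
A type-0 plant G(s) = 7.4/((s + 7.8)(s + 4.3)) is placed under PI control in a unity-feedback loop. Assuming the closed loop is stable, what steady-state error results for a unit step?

The PI controller's integrator makes the forward path type 1, so e_ss to a step is zero.

0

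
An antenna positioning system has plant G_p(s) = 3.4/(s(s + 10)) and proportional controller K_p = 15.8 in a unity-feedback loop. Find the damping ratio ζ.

With unity feedback the closed-loop characteristic equation is s² + 10s + 15.8·3.4 = s² + 10s + 53.72 = 0.
So ω_n² = 53.72 ⇒ ω_n = 7.329 rad/s, and ζ = 10/(2ω_n) = 0.682.

ζ = 0.682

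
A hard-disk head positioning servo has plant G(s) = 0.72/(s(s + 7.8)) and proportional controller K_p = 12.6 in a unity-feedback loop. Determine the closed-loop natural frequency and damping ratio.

With unity feedback the closed-loop characteristic equation is s² + 7.8s + 12.6·0.72 = s² + 7.8s + 9.072 = 0.
Matching s² + 2ζω_n s + ω_n²: ω_n = √9.072 = 3.012 rad/s and 2ζω_n = 7.8, so ζ = 7.8/(2·3.012) = 1.29.

ω_n = 3.01 rad/s, ζ = 1.29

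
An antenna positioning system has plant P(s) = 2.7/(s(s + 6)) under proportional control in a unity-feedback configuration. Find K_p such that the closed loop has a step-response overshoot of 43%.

From %OS = 100·exp(−πζ/√(1−ζ²)) = 43%, ζ = −ln(0.43)/√(π²+ln²(0.43)) = 0.2594.
Characteristic equation s² + 6s + 2.7K_p = 0 gives ζ = 6/(2√(2.7K_p)).
Setting ζ = 0.2594: √(2.7K_p) = 6/(2·0.2594) = 11.56, so K_p = 133.7/2.7 = 49.5.

K_p = 49.5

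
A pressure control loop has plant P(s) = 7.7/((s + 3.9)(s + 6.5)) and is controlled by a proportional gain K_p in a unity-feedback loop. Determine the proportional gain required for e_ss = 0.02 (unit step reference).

K_p = 161

The loop is type 0, so e_ss(step) = 1/(1 + K_pos) with K_pos = K_p·P(0).
P(0) = 0.3037. Require 1/(1 + K_p·0.3037) = 0.02, so 1 + 0.3037·K_p = 50.
K_p = (50 − 1)/0.3037 = 161.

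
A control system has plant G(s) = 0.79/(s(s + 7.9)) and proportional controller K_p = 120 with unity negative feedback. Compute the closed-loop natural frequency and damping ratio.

With unity feedback the closed-loop characteristic equation is s² + 7.9s + 120·0.79 = s² + 7.9s + 94.8 = 0.
Matching s² + 2ζω_n s + ω_n²: ω_n = √94.8 = 9.737 rad/s and 2ζω_n = 7.9, so ζ = 7.9/(2·9.737) = 0.406.

ω_n = 9.74 rad/s, ζ = 0.406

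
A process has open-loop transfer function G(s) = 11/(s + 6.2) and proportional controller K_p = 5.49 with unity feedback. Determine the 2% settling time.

T_s ≈ 0.0601 s

Closed-loop transfer function: T(s) = K_p·G(s)/(1 + K_p·G(s)) = 60.39/(s + 6.2 + 60.39) = 60.39/(s + 66.59).
Time constant τ = 1/66.59 = 0.01502 s, so the 2% settling time is about 4τ = 0.0601 s.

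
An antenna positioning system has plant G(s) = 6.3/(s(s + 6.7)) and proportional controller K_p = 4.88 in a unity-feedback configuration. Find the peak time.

T_p = 0.711 s

From 1 + K_pG(s) = 0: s² + 6.7s + 30.74 = 0 ⇒ ω_n = 5.545, ζ = 0.6042.
Damped frequency ω_d = ω_n√(1−ζ²) = 4.418 rad/s, so peak time T_p = π/ω_d = 0.711 s.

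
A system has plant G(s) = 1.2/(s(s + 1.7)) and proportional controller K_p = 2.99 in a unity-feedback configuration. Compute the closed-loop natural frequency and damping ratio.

ω_n = 1.89 rad/s, ζ = 0.449

The closed-loop denominator is s(s+1.7) + 2.99·1.2 = s² + 1.7s + 3.588.
So ω_n² = 3.588 ⇒ ω_n = 1.894 rad/s, and ζ = 1.7/(2ω_n) = 0.449.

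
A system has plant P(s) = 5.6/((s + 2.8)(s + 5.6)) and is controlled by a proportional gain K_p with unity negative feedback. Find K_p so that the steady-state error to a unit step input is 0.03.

Steady-state error for a unit step on this type-0 loop is 1/(1 + K_p·P(0)).
P(0) = 0.3571. Require 1/(1 + K_p·0.3571) = 0.03, so 1 + 0.3571·K_p = 33.33.
K_p = (33.33 − 1)/0.3571 = 90.5.

K_p = 90.5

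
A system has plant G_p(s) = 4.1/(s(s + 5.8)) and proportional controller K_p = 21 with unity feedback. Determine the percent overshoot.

35.6%

From 1 + K_pG_p(s) = 0: s² + 5.8s + 86.1 = 0 ⇒ ω_n = 9.279, ζ = 0.3125.
%OS = 100·exp(−πζ/√(1−ζ²)) = 100·exp(−π·0.3125/√0.9023) = 35.6%.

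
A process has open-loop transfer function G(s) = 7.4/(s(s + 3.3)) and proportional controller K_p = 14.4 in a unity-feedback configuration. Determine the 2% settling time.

Closed-loop characteristic equation: s² + 3.3s + 106.6 = 0, so ω_n = 10.32 rad/s and ζ = 3.3/(2·10.32) = 0.1598.
2% settling time T_s ≈ 4/(ζω_n) = 4/1.65 = 2.42 s.

T_s ≈ 2.42 s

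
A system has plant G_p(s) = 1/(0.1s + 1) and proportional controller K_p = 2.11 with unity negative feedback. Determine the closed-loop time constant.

τ = 0.0322 s

Closed loop: T(s) = K_p·G_p/(1+K_p·G_p) = 2.11/(0.1s + 1 + 2.11), with pole at s = −(1 + 2.11)/0.1 = −31.1.
Closed-loop time constant τ = 1/31.1 = 0.0322 s.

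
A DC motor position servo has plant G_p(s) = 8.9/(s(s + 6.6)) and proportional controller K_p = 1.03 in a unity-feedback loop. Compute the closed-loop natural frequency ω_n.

The closed-loop denominator is s(s+6.6) + 1.03·8.9 = s² + 6.6s + 9.167.
Matching s² + 2ζω_n s + ω_n²: ω_n = √9.167 = 3.028 rad/s and 2ζω_n = 6.6, so ζ = 6.6/(2·3.028) = 1.09.

ω_n = 3.03 rad/s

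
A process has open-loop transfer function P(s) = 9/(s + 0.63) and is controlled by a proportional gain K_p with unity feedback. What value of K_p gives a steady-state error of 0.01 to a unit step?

K_p = 6.93

The loop is type 0, so e_ss(step) = 1/(1 + K_pos) with K_pos = K_p·P(0).
P(0) = 14.29. Require 1/(1 + K_p·14.29) = 0.01, so 1 + 14.29·K_p = 100.
K_p = (100 − 1)/14.29 = 6.93.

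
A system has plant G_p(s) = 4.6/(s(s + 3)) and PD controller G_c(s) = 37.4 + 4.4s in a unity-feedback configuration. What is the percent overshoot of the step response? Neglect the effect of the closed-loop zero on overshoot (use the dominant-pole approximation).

Forward path: (37.4 + 4.4s)·4.6/(s(s+3)). The closed-loop characteristic equation is s² + (3 + 4.6·4.4)s + 4.6·37.4 = 0.
That is s² + 23.24s + 172 = 0, so ω_n = 13.12 rad/s and ζ = 23.24/(2·13.12) = 0.8859.
%OS = 100·exp(−πζ/√(1−ζ²)) = 0.248%.

0.248%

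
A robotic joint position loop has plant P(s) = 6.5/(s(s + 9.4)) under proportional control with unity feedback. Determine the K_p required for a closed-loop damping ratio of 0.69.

K_p = 7.14

Closed-loop characteristic equation: s² + 9.4s + K_p·6.5 = 0.
So ω_n = √(6.5K_p) and 2ζω_n = 9.4, giving ζ = 9.4/(2√(6.5K_p)).
Setting ζ = 0.69: √(6.5K_p) = 9.4/(2·0.69) = 6.812, so K_p = 46.4/6.5 = 7.14.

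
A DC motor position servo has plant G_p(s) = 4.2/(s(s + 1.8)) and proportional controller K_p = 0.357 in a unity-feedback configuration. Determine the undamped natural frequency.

ω_n = 1.22 rad/s

With unity feedback the closed-loop characteristic equation is s² + 1.8s + 0.357·4.2 = s² + 1.8s + 1.499 = 0.
Matching s² + 2ζω_n s + ω_n²: ω_n = √1.499 = 1.224 rad/s and 2ζω_n = 1.8, so ζ = 1.8/(2·1.224) = 0.735.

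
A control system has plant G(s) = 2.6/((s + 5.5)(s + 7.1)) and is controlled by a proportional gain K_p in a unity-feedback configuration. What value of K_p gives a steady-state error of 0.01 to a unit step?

Steady-state error for a unit step on this type-0 loop is 1/(1 + K_p·G(0)).
G(0) = 0.06658. Require 1/(1 + K_p·0.06658) = 0.01, so 1 + 0.06658·K_p = 100.
K_p = (100 − 1)/0.06658 = 1490.

K_p = 1490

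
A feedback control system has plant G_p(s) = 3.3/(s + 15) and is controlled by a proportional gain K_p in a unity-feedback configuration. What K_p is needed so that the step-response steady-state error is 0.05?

The loop is type 0, so e_ss(step) = 1/(1 + K_pos) with K_pos = K_p·G_p(0).
G_p(0) = 0.22. Require 1/(1 + K_p·0.22) = 0.05, so 1 + 0.22·K_p = 20.
K_p = (20 − 1)/0.22 = 86.4.

K_p = 86.4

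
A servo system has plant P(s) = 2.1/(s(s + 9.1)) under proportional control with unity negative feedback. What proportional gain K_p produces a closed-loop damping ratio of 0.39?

Closed-loop characteristic equation: s² + 9.1s + K_p·2.1 = 0.
So ω_n = √(2.1K_p) and 2ζω_n = 9.1, giving ζ = 9.1/(2√(2.1K_p)).
Setting ζ = 0.39: √(2.1K_p) = 9.1/(2·0.39) = 11.67, so K_p = 136.1/2.1 = 64.8.

K_p = 64.8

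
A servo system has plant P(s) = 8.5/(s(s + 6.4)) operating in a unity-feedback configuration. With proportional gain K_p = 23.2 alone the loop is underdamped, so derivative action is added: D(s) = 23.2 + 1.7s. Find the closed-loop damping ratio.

ζ = 0.742

Forward path: (23.2 + 1.7s)·8.5/(s(s+6.4)). The closed-loop characteristic equation is s² + (6.4 + 8.5·1.7)s + 8.5·23.2 = 0.
That is s² + 20.85s + 197.2 = 0, so ω_n = 14.04 rad/s and ζ = 20.85/(2·14.04) = 0.7424.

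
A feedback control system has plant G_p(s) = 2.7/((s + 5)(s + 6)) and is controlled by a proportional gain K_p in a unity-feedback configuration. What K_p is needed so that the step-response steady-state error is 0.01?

The loop is type 0, so e_ss(step) = 1/(1 + K_pos) with K_pos = K_p·G_p(0).
G_p(0) = 0.09. Require 1/(1 + K_p·0.09) = 0.01, so 1 + 0.09·K_p = 100.
K_p = (100 − 1)/0.09 = 1100.

K_p = 1100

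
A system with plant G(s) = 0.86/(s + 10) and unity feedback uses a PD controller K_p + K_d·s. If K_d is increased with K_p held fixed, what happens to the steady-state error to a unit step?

unchanged

K_d affects only the transient (the s-coefficient); the DC loop gain, and hence e_ss, depends only on K_p.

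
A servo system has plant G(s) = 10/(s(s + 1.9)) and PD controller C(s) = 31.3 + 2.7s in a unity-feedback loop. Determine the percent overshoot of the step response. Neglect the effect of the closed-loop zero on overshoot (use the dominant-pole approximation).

Forward path: (31.3 + 2.7s)·10/(s(s+1.9)). The closed-loop characteristic equation is s² + (1.9 + 10·2.7)s + 10·31.3 = 0.
That is s² + 28.9s + 313 = 0, so ω_n = 17.69 rad/s and ζ = 28.9/(2·17.69) = 0.8168.
%OS = 100·exp(−πζ/√(1−ζ²)) = 1.17%.

1.17%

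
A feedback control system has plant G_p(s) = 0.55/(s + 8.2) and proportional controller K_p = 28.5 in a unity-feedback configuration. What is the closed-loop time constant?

τ = 0.0419 s

Closed-loop transfer function: T(s) = K_p·G_p(s)/(1 + K_p·G_p(s)) = 15.68/(s + 8.2 + 15.68) = 15.68/(s + 23.88).
Time constant τ = 1/23.88 = 0.0419 s.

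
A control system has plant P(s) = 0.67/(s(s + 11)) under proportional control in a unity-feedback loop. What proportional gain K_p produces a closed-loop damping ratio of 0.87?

K_p = 59.7

Closed-loop characteristic equation: s² + 11s + K_p·0.67 = 0.
So ω_n = √(0.67K_p) and 2ζω_n = 11, giving ζ = 11/(2√(0.67K_p)).
Setting ζ = 0.87: √(0.67K_p) = 11/(2·0.87) = 6.322, so K_p = 39.97/0.67 = 59.7.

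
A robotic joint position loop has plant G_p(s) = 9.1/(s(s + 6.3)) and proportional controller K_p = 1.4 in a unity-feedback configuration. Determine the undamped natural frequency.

The closed-loop denominator is s(s+6.3) + 1.4·9.1 = s² + 6.3s + 12.74.
So ω_n² = 12.74 ⇒ ω_n = 3.569 rad/s, and ζ = 6.3/(2ω_n) = 0.883.

ω_n = 3.57 rad/s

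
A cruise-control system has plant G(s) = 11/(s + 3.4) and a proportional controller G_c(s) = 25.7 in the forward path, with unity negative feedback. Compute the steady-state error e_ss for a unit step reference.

0.0119

The loop is type 0. Static position error constant K_pos = G_c(0)·G(0) = 25.7·3.235 = 83.15.
Steady-state error to a unit step: e_ss = 1/(1+K_pos) = 1/84.15 = 0.0119.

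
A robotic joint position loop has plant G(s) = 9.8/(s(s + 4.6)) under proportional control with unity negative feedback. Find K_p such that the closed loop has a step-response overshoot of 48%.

K_p = 10.4

From %OS = 100·exp(−πζ/√(1−ζ²)) = 48%, ζ = −ln(0.48)/√(π²+ln²(0.48)) = 0.2275.
Characteristic equation s² + 4.6s + 9.8K_p = 0 gives ζ = 4.6/(2√(9.8K_p)).
Setting ζ = 0.2275: √(9.8K_p) = 4.6/(2·0.2275) = 10.11, so K_p = 102.2/9.8 = 10.4.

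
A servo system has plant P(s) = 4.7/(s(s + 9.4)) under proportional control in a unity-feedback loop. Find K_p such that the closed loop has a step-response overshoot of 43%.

K_p = 69.8

From %OS = 100·exp(−πζ/√(1−ζ²)) = 43%, ζ = −ln(0.43)/√(π²+ln²(0.43)) = 0.2594.
Characteristic equation s² + 9.4s + 4.7K_p = 0 gives ζ = 9.4/(2√(4.7K_p)).
Setting ζ = 0.2594: √(4.7K_p) = 9.4/(2·0.2594) = 18.12, so K_p = 328.2/4.7 = 69.8.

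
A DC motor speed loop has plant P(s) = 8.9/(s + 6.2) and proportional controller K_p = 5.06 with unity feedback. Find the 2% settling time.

Closed-loop transfer function: T(s) = K_p·P(s)/(1 + K_p·P(s)) = 45.03/(s + 6.2 + 45.03) = 45.03/(s + 51.23).
Time constant τ = 1/51.23 = 0.01952 s, so the 2% settling time is about 4τ = 0.0781 s.

T_s ≈ 0.0781 s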